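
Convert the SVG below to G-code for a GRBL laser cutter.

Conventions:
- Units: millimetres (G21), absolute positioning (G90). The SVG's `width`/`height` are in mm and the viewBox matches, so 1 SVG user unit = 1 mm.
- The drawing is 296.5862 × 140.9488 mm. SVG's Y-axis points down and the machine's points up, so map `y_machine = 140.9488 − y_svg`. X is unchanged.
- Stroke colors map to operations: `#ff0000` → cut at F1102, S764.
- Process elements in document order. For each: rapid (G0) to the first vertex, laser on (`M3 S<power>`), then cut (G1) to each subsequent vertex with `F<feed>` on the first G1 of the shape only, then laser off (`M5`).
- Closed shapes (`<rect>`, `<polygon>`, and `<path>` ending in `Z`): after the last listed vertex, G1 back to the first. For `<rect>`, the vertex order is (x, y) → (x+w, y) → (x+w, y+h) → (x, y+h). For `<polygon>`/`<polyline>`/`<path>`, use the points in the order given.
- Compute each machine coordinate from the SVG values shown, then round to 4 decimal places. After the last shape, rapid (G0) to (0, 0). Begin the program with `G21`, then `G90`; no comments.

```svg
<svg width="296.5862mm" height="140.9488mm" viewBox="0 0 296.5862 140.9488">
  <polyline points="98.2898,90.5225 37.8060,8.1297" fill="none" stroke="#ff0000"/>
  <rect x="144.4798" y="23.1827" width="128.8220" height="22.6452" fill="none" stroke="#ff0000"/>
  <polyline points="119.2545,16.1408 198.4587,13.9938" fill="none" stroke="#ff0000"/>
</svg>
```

1 u = 1 mm; y_m = 140.9488 − y.

[1] `<polyline>` line segment, #ff0000→cut S764 F1102: (98.2898,50.4263) → (37.8060,132.8191)

[2] `<rect>` rectangle, #ff0000→cut S764 F1102: (144.4798,117.7661) → (273.3018,117.7661) → (273.3018,95.1209) → (144.4798,95.1209) → (144.4798,117.7661) (closed)

[3] `<polyline>` line segment, #ff0000→cut S764 F1102: (119.2545,124.8080) → (198.4587,126.9550)

G21
G90
G0 X98.2898 Y50.4263
M3 S764
G1 X37.8060 Y132.8191 F1102
M5
G0 X144.4798 Y117.7661
M3 S764
G1 X273.3018 Y117.7661 F1102
G1 X273.3018 Y95.1209
G1 X144.4798 Y95.1209
G1 X144.4798 Y117.7661
M5
G0 X119.2545 Y124.8080
M3 S764
G1 X198.4587 Y126.9550 F1102
M5
G0 X0.0000 Y0.0000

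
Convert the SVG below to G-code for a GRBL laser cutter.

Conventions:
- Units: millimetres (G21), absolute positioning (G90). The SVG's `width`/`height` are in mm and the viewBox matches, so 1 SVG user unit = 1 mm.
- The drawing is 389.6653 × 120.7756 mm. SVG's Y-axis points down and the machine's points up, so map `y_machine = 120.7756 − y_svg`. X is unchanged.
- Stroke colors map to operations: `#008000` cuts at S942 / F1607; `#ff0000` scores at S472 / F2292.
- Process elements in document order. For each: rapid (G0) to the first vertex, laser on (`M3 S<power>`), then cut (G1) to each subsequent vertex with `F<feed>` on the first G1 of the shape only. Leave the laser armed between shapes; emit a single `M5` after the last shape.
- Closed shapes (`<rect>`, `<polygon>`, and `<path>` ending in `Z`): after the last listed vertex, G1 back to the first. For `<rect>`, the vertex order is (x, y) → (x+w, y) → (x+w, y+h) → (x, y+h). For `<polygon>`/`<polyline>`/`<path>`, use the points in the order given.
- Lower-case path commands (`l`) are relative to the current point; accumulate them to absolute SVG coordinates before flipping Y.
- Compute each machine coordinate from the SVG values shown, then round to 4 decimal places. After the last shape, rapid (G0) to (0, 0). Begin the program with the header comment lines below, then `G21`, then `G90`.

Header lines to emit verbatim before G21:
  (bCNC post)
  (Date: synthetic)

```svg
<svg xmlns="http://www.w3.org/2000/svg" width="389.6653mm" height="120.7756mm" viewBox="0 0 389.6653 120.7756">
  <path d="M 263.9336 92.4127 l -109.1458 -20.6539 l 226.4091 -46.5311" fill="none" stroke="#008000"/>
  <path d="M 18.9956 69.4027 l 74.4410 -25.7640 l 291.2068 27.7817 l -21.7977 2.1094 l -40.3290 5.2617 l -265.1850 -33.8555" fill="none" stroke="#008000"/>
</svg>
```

(bCNC post)
(Date: synthetic)
G21
G90
G0 X263.9336 Y28.3629
M3 S942
G1 X154.7878 Y49.0168 F1607
G1 X381.1969 Y95.5479
G0 X18.9956 Y51.3729
M3 S942
G1 X93.4366 Y77.1369 F1607
G1 X384.6434 Y49.3552
G1 X362.8457 Y47.2458
G1 X322.5167 Y41.9841
G1 X57.3317 Y75.8396
M5
G0 X0.0000 Y0.0000

1 u = 1 mm; y_m = 120.7756 − y.

[1] `<path>` open polyline, #008000→cut S942 F1607: (263.9336,28.3629) → (154.7878,49.0168) → (381.1969,95.5479)

[2] `<path>` open polyline, #008000→cut S942 F1607: (18.9956,51.3729) → (93.4366,77.1369) → (384.6434,49.3552) → (362.8457,47.2458) → (322.5167,41.9841) → (57.3317,75.8396)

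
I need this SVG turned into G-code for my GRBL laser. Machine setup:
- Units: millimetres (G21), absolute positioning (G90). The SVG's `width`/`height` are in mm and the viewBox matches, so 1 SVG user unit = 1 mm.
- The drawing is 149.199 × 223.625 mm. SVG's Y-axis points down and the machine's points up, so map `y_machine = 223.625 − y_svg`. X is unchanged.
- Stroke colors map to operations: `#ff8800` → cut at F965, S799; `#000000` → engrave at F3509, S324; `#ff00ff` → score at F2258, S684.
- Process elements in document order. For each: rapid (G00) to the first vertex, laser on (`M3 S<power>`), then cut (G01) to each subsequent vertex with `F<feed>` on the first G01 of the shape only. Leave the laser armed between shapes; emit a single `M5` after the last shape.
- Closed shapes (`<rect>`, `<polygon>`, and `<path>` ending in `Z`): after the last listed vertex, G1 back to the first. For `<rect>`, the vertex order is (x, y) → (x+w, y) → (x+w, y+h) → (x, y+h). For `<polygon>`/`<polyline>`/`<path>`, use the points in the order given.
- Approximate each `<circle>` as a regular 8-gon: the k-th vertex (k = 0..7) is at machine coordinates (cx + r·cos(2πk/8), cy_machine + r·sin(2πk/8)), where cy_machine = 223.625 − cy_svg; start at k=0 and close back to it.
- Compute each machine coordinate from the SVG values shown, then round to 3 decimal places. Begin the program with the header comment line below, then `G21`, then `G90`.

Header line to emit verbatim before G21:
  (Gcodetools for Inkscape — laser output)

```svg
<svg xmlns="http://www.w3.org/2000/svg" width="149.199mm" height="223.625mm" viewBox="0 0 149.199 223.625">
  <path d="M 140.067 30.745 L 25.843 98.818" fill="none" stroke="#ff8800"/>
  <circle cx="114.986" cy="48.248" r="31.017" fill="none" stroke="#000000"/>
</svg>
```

(Gcodetools for Inkscape — laser output)
G21
G90
G00 X140.067 Y192.880
M3 S799
G01 X25.843 Y124.807 F965
G00 X146.003 Y175.377
M3 S324
G01 X136.918 Y197.309 F3509
G01 X114.986 Y206.394
G01 X93.054 Y197.309
G01 X83.969 Y175.377
G01 X93.054 Y153.445
G01 X114.986 Y144.360
G01 X136.918 Y153.445
G01 X146.003 Y175.377
M5

viewBox `0 0 149.199 223.625` with mm width/height → 1 unit = 1 mm. Flip: y_m = 223.625 − y_svg.

**Shape 1** — `<path>` line segment, stroke `#ff8800` → cut (S799, F965). Machine vertices: (140.067,192.880) → (25.843,124.807). Open path.

**Shape 2** — `<circle>` circle, stroke `#000000` → engrave (S324, F3509). Machine vertices: (146.003,175.377) → (136.918,197.309) → (114.986,206.394) → (93.054,197.309) → (83.969,175.377) → (93.054,153.445) → (114.986,144.360) → (136.918,153.445) → (146.003,175.377). Closed: final G1 returns to the first vertex.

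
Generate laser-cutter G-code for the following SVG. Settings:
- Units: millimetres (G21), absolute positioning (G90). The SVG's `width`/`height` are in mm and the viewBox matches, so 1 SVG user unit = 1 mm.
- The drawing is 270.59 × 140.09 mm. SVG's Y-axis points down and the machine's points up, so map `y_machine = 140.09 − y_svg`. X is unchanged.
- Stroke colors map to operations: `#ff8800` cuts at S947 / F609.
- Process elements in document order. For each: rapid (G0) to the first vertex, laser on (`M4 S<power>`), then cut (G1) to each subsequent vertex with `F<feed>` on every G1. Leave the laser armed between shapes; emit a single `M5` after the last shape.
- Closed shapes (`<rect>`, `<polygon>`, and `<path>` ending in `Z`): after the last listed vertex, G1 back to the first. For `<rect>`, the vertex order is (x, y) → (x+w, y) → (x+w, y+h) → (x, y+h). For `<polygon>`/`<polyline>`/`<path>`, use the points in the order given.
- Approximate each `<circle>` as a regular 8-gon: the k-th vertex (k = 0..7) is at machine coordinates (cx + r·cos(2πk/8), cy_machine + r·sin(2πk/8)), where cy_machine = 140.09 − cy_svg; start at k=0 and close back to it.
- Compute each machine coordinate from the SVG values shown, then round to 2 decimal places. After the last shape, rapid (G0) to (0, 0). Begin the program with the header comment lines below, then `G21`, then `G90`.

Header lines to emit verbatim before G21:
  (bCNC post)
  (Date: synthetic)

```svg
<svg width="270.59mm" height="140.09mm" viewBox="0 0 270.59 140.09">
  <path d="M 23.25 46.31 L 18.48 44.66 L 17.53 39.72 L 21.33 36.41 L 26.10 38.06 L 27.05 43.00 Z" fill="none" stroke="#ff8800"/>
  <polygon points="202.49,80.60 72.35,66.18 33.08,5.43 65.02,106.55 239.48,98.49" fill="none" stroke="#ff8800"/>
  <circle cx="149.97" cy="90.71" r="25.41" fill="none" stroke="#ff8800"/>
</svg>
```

(bCNC post)
(Date: synthetic)
G21
G90
G0 X23.25 Y93.78
M4 S947
G1 X18.48 Y95.43 F609
G1 X17.53 Y100.37 F609
G1 X21.33 Y103.68 F609
G1 X26.10 Y102.03 F609
G1 X27.05 Y97.09 F609
G1 X23.25 Y93.78 F609
G0 X202.49 Y59.49
M4 S947
G1 X72.35 Y73.91 F609
G1 X33.08 Y134.66 F609
G1 X65.02 Y33.54 F609
G1 X239.48 Y41.60 F609
G1 X202.49 Y59.49 F609
G0 X175.38 Y49.38
M4 S947
G1 X167.94 Y67.35 F609
G1 X149.97 Y74.79 F609
G1 X132.00 Y67.35 F609
G1 X124.56 Y49.38 F609
G1 X132.00 Y31.41 F609
G1 X149.97 Y23.97 F609
G1 X167.94 Y31.41 F609
G1 X175.38 Y49.38 F609
M5
G0 X0.00 Y0.00

1 u = 1 mm; y_m = 140.09 − y.

[1] `<path>` regular polygon, #ff8800→cut S947 F609: (23.25,93.78) → (18.48,95.43) → (17.53,100.37) → (21.33,103.68) → (26.10,102.03) → (27.05,97.09) → (23.25,93.78) (closed)

[2] `<polygon>` closed polygon, #ff8800→cut S947 F609: (202.49,59.49) → (72.35,73.91) → (33.08,134.66) → (65.02,33.54) → (239.48,41.60) → (202.49,59.49) (closed)

[3] `<circle>` circle, #ff8800→cut S947 F609: (175.38,49.38) → (167.94,67.35) → (149.97,74.79) → (132.00,67.35) → (124.56,49.38) → (132.00,31.41) → (149.97,23.97) → (167.94,31.41) → (175.38,49.38) (closed)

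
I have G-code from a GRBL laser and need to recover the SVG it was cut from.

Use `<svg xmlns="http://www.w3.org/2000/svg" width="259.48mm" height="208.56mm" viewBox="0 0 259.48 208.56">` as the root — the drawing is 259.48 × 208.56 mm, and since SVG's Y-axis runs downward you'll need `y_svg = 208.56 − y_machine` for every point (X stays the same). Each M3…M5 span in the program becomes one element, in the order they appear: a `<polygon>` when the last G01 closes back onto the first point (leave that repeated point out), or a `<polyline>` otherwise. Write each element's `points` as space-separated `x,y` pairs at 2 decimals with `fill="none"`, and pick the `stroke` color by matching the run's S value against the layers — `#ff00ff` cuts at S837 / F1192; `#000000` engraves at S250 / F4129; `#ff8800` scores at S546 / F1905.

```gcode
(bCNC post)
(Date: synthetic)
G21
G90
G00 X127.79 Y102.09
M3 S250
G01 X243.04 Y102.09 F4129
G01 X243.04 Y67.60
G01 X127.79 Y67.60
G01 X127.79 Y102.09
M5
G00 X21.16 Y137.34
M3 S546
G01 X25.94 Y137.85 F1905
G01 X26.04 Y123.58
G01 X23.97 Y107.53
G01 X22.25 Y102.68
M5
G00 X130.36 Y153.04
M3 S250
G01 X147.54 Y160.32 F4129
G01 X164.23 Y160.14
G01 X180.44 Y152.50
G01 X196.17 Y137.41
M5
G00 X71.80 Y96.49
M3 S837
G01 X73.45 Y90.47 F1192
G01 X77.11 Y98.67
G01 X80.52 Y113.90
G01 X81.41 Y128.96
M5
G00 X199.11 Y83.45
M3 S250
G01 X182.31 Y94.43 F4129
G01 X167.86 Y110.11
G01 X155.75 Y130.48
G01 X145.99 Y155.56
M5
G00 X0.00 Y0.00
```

Machine Y-up, SVG Y-down with viewBox height 208.56, so y_svg = 208.56 − y_machine; X carries over.

Run 1: power S250 maps to stroke `#000000` (engrave). The run returns to its start, so emit a `<polygon>` with points (Y-flipped): 127.79,106.47 243.04,106.47 243.04,140.96 127.79,140.96.

Run 2: S546 ⇒ score layer `#ff8800`. The run is open, so emit a `<polyline>` with points (Y-flipped): 21.16,71.22 25.94,70.71 26.04,84.98 23.97,101.03 22.25,105.88.

Run 3: the run's S250 means `#000000` (engrave). The run is open, so emit a `<polyline>` with points (Y-flipped): 130.36,55.52 147.54,48.24 164.23,48.42 180.44,56.06 196.17,71.15.

Run 4: the run's S837 means `#ff00ff` (cut). The run is open, so emit a `<polyline>` with points (Y-flipped): 71.80,112.07 73.45,118.09 77.11,109.89 80.52,94.66 81.41,79.60.

Run 5: power S250 maps to stroke `#000000` (engrave). The run is open, so emit a `<polyline>` with points (Y-flipped): 199.11,125.11 182.31,114.13 167.86,98.45 155.75,78.08 145.99,53.00.

<svg xmlns="http://www.w3.org/2000/svg" width="259.48mm" height="208.56mm" viewBox="0 0 259.48 208.56">
  <polygon points="127.79,106.47 243.04,106.47 243.04,140.96 127.79,140.96" fill="none" stroke="#000000"/>
  <polyline points="21.16,71.22 25.94,70.71 26.04,84.98 23.97,101.03 22.25,105.88" fill="none" stroke="#ff8800"/>
  <polyline points="130.36,55.52 147.54,48.24 164.23,48.42 180.44,56.06 196.17,71.15" fill="none" stroke="#000000"/>
  <polyline points="71.80,112.07 73.45,118.09 77.11,109.89 80.52,94.66 81.41,79.60" fill="none" stroke="#ff00ff"/>
  <polyline points="199.11,125.11 182.31,114.13 167.86,98.45 155.75,78.08 145.99,53.00" fill="none" stroke="#000000"/>
</svg>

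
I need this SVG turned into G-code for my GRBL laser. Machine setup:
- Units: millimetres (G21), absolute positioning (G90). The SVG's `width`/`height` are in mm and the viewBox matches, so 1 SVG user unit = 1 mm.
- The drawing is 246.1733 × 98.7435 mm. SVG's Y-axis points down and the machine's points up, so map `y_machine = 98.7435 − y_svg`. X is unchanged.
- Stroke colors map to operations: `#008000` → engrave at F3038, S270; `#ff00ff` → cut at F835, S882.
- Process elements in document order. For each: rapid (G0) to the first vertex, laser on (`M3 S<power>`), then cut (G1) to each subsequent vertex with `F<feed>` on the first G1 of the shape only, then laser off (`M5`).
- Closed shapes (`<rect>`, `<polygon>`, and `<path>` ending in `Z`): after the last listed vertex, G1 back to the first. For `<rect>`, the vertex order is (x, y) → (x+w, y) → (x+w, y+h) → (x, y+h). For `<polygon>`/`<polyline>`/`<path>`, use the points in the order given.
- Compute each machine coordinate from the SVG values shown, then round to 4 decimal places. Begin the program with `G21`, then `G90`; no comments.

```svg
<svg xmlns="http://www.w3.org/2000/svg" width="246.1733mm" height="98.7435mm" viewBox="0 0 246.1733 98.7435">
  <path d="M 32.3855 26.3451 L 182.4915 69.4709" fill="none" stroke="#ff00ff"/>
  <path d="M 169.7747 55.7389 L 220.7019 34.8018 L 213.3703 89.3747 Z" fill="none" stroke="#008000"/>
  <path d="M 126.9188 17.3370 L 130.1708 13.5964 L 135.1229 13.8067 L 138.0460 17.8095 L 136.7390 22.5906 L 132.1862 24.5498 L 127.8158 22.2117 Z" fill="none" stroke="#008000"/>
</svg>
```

1 u = 1 mm; y_m = 98.7435 − y.

[1] `<path>` line segment, #ff00ff→cut S882 F835: (32.3855,72.3984) → (182.4915,29.2726)

[2] `<path>` regular polygon, #008000→engrave S270 F3038: (169.7747,43.0046) → (220.7019,63.9417) → (213.3703,9.3688) → (169.7747,43.0046) (closed)

[3] `<path>` regular polygon, #008000→engrave S270 F3038: (126.9188,81.4065) → (130.1708,85.1471) → (135.1229,84.9368) → (138.0460,80.9340) → (136.7390,76.1529) → (132.1862,74.1937) → (127.8158,76.5318) → (126.9188,81.4065) (closed)

G21
G90
G0 X32.3855 Y72.3984
M3 S882
G1 X182.4915 Y29.2726 F835
M5
G0 X169.7747 Y43.0046
M3 S270
G1 X220.7019 Y63.9417 F3038
G1 X213.3703 Y9.3688
G1 X169.7747 Y43.0046
M5
G0 X126.9188 Y81.4065
M3 S270
G1 X130.1708 Y85.1471 F3038
G1 X135.1229 Y84.9368
G1 X138.0460 Y80.9340
G1 X136.7390 Y76.1529
G1 X132.1862 Y74.1937
G1 X127.8158 Y76.5318
G1 X126.9188 Y81.4065
M5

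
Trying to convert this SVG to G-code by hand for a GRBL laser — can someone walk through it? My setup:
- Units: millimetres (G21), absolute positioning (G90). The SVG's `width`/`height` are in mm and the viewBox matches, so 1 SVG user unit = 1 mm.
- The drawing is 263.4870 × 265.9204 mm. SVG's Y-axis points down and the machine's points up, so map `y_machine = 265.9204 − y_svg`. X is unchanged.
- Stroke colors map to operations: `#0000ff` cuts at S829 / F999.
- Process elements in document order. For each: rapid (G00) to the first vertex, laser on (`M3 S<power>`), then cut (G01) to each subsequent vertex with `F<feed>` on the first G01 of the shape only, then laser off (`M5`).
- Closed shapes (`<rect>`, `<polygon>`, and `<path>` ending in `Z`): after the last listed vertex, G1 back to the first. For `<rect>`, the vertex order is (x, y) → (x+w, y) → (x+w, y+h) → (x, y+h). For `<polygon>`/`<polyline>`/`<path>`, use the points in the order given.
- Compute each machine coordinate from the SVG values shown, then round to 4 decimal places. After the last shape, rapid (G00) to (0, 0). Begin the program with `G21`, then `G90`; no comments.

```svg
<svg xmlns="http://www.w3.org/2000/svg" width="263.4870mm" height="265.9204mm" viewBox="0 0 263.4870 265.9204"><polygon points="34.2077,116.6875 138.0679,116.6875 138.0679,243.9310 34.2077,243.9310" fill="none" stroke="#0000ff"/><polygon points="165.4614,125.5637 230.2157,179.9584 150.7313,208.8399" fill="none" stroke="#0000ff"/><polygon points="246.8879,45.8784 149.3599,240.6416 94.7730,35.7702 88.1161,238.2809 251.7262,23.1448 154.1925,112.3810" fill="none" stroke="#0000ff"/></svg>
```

G21
G90
G00 X34.2077 Y149.2329
M3 S829
G01 X138.0679 Y149.2329 F999
G01 X138.0679 Y21.9894
G01 X34.2077 Y21.9894
G01 X34.2077 Y149.2329
M5
G00 X165.4614 Y140.3567
M3 S829
G01 X230.2157 Y85.9620 F999
G01 X150.7313 Y57.0805
G01 X165.4614 Y140.3567
M5
G00 X246.8879 Y220.0420
M3 S829
G01 X149.3599 Y25.2788 F999
G01 X94.7730 Y230.1502
G01 X88.1161 Y27.6395
G01 X251.7262 Y242.7756
G01 X154.1925 Y153.5394
G01 X246.8879 Y220.0420
M5
G00 X0.0000 Y0.0000

1 u = 1 mm; y_m = 265.9204 − y.

[1] `<polygon>` rectangle, #0000ff→cut S829 F999: (34.2077,149.2329) → (138.0679,149.2329) → (138.0679,21.9894) → (34.2077,21.9894) → (34.2077,149.2329) (closed)

[2] `<polygon>` regular polygon, #0000ff→cut S829 F999: (165.4614,140.3567) → (230.2157,85.9620) → (150.7313,57.0805) → (165.4614,140.3567) (closed)

[3] `<polygon>` closed polygon, #0000ff→cut S829 F999: (246.8879,220.0420) → (149.3599,25.2788) → (94.7730,230.1502) → (88.1161,27.6395) → (251.7262,242.7756) → (154.1925,153.5394) → (246.8879,220.0420) (closed)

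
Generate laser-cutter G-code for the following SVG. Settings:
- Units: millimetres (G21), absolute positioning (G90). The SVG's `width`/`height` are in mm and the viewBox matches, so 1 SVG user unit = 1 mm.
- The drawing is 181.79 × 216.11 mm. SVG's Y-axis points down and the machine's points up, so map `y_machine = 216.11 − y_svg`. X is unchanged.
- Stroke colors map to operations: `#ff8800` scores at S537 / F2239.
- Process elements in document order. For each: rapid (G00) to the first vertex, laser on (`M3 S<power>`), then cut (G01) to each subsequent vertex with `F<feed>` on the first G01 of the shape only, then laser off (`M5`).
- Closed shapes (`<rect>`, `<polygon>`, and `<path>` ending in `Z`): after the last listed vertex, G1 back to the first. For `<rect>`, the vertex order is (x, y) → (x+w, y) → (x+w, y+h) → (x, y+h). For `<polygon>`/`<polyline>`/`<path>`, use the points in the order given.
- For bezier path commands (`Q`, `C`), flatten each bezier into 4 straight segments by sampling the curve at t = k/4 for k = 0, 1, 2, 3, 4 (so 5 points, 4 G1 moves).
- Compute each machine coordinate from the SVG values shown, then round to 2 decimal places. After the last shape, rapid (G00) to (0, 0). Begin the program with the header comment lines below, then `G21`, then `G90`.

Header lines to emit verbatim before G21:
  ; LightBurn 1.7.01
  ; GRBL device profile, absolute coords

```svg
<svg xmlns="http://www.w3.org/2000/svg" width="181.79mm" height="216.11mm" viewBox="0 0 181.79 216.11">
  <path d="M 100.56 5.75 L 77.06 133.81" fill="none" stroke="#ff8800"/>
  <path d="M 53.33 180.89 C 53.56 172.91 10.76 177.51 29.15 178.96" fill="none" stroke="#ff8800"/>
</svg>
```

viewBox `0 0 181.79 216.11` with mm width/height → 1 unit = 1 mm. Flip: y_m = 216.11 − y_svg.

**Shape 1** — `<path>` line segment, stroke `#ff8800` → score (S537, F2239). Machine vertices: (100.56,210.36) → (77.06,82.30). Open path.

**Shape 2** — `<path>` cubic bezier, stroke `#ff8800` → score (S537, F2239). Control points (SVG): P0=(53.33,180.89), P1=(53.56,172.91), P2=(10.76,177.51), P3=(29.15,178.96); sampled at t=k/4. Machine vertices: (53.33,35.22) → (47.06,39.09) → (34.43,39.72) → (25.20,38.58) → (29.15,37.15). Open path.

; LightBurn 1.7.01
; GRBL device profile, absolute coords
G21
G90
G00 X100.56 Y210.36
M3 S537
G01 X77.06 Y82.30 F2239
M5
G00 X53.33 Y35.22
M3 S537
G01 X47.06 Y39.09 F2239
G01 X34.43 Y39.72
G01 X25.20 Y38.58
G01 X29.15 Y37.15
M5
G00 X0.00 Y0.00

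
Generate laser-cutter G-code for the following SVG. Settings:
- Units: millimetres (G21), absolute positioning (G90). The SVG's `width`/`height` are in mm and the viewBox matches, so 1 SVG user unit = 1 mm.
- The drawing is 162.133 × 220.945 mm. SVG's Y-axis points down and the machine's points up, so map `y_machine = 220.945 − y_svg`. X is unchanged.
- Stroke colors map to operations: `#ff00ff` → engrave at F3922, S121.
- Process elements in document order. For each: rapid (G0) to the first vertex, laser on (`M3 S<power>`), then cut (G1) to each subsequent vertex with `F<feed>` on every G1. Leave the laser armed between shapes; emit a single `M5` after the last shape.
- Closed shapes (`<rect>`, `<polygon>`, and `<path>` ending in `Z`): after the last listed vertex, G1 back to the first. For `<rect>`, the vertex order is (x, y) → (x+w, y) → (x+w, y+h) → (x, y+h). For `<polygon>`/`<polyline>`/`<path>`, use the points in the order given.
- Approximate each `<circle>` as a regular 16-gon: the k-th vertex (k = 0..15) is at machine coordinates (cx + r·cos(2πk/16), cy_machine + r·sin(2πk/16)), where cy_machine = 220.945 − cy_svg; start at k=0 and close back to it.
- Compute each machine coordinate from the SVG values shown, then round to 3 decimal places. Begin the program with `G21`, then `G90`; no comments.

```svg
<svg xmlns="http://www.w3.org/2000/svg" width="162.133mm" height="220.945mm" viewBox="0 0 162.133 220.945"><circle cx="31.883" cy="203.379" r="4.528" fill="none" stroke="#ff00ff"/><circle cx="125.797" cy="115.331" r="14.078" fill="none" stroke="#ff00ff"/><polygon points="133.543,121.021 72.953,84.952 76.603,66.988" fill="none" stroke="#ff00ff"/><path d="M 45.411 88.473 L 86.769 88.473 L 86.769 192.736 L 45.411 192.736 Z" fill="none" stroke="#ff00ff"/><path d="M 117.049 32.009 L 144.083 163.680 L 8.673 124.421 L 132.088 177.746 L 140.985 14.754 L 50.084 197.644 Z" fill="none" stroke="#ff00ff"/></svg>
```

Since the viewBox matches the mm dimensions, user units are millimetres directly. The only transform is the Y-flip y_m = 220.945 − y_svg.

Shape 1 is a circle drawn with `<circle>`. Its stroke #ff00ff means engrave at S121, F3922. After flipping Y the toolpath is (36.411,17.566) → (36.066,19.299) → (35.085,20.768) → (33.616,21.749) → (31.883,22.094) → (30.150,21.749) → (28.681,20.768) → (27.700,19.299) → (27.355,17.566) → (27.700,15.833) → (28.681,14.364) → (30.150,13.383) → (31.883,13.038) → (33.616,13.383) → (35.085,14.364) → (36.066,15.833) → (36.411,17.566), returning to the start.

Shape 2 is a circle drawn with `<circle>`. Its stroke #ff00ff means engrave at S121, F3922. After flipping Y the toolpath is (139.875,105.614) → (138.803,111.001) → (135.752,115.569) → (131.184,118.620) → (125.797,119.692) → (120.410,118.620) → (115.842,115.569) → (112.791,111.001) → (111.719,105.614) → (112.791,100.227) → (115.842,95.659) → (120.410,92.608) → (125.797,91.536) → (131.184,92.608) → (135.752,95.659) → (138.803,100.227) → (139.875,105.614), returning to the start.

Shape 3 is a closed polygon drawn with `<polygon>`. Its stroke #ff00ff means engrave at S121, F3922. After flipping Y the toolpath is (133.543,99.924) → (72.953,135.993) → (76.603,153.957) → (133.543,99.924), returning to the start.

Shape 4 is a rectangle drawn with `<path>`. Its stroke #ff00ff means engrave at S121, F3922. After flipping Y the toolpath is (45.411,132.472) → (86.769,132.472) → (86.769,28.209) → (45.411,28.209) → (45.411,132.472), returning to the start.

Shape 5 is a closed polygon drawn with `<path>`. Its stroke #ff00ff means engrave at S121, F3922. After flipping Y the toolpath is (117.049,188.936) → (144.083,57.265) → (8.673,96.524) → (132.088,43.199) → (140.985,206.191) → (50.084,23.301) → (117.049,188.936), returning to the start.

G21
G90
G0 X36.411 Y17.566
M3 S121
G1 X36.066 Y19.299 F3922
G1 X35.085 Y20.768 F3922
G1 X33.616 Y21.749 F3922
G1 X31.883 Y22.094 F3922
G1 X30.150 Y21.749 F3922
G1 X28.681 Y20.768 F3922
G1 X27.700 Y19.299 F3922
G1 X27.355 Y17.566 F3922
G1 X27.700 Y15.833 F3922
G1 X28.681 Y14.364 F3922
G1 X30.150 Y13.383 F3922
G1 X31.883 Y13.038 F3922
G1 X33.616 Y13.383 F3922
G1 X35.085 Y14.364 F3922
G1 X36.066 Y15.833 F3922
G1 X36.411 Y17.566 F3922
G0 X139.875 Y105.614
M3 S121
G1 X138.803 Y111.001 F3922
G1 X135.752 Y115.569 F3922
G1 X131.184 Y118.620 F3922
G1 X125.797 Y119.692 F3922
G1 X120.410 Y118.620 F3922
G1 X115.842 Y115.569 F3922
G1 X112.791 Y111.001 F3922
G1 X111.719 Y105.614 F3922
G1 X112.791 Y100.227 F3922
G1 X115.842 Y95.659 F3922
G1 X120.410 Y92.608 F3922
G1 X125.797 Y91.536 F3922
G1 X131.184 Y92.608 F3922
G1 X135.752 Y95.659 F3922
G1 X138.803 Y100.227 F3922
G1 X139.875 Y105.614 F3922
G0 X133.543 Y99.924
M3 S121
G1 X72.953 Y135.993 F3922
G1 X76.603 Y153.957 F3922
G1 X133.543 Y99.924 F3922
G0 X45.411 Y132.472
M3 S121
G1 X86.769 Y132.472 F3922
G1 X86.769 Y28.209 F3922
G1 X45.411 Y28.209 F3922
G1 X45.411 Y132.472 F3922
G0 X117.049 Y188.936
M3 S121
G1 X144.083 Y57.265 F3922
G1 X8.673 Y96.524 F3922
G1 X132.088 Y43.199 F3922
G1 X140.985 Y206.191 F3922
G1 X50.084 Y23.301 F3922
G1 X117.049 Y188.936 F3922
M5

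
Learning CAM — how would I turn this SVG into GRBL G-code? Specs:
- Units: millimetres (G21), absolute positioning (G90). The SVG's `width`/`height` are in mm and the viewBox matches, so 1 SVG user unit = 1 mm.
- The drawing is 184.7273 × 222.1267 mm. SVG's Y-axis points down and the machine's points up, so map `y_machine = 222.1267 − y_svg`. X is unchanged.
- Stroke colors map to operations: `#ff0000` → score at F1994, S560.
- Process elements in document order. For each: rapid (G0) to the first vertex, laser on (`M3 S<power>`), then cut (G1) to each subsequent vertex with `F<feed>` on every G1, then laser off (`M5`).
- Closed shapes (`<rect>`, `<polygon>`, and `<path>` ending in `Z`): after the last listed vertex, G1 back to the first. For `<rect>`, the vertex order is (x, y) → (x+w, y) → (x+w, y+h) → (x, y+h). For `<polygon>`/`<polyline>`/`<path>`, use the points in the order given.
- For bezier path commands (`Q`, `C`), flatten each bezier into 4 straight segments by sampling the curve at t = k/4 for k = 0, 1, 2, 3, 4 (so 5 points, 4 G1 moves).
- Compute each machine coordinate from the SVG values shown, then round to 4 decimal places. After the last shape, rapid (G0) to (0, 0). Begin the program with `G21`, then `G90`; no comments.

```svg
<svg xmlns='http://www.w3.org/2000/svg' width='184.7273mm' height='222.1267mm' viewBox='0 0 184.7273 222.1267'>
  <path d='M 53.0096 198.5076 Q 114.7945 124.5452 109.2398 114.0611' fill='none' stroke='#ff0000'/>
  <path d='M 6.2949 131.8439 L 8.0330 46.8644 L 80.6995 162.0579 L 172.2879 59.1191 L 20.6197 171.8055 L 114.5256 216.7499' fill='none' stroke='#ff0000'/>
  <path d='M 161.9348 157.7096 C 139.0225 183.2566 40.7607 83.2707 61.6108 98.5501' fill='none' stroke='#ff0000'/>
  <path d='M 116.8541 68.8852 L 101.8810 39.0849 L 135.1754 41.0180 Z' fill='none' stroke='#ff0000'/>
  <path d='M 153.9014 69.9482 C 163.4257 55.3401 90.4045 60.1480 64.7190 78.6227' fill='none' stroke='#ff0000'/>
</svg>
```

G21
G90
G0 X53.0096 Y23.6191
M3 S560
G1 X79.6933 Y56.6329 F1994
G1 X97.9596 Y81.7119 F1994
G1 X107.8084 Y98.8562 F1994
G1 X109.2398 Y108.0656 F1994
M5
G0 X6.2949 Y90.2828
M3 S560
G1 X8.0330 Y175.2623 F1994
G1 X80.6995 Y60.0688 F1994
G1 X172.2879 Y163.0076 F1994
G1 X20.6197 Y50.3212 F1994
G1 X114.5256 Y5.3768 F1994
M5
G0 X161.9348 Y64.4171
M3 S560
G1 X133.6610 Y65.0318 F1994
G1 X95.3619 Y90.1465 F1994
G1 X65.2682 Y117.1864 F1994
G1 X61.6108 Y123.5766 F1994
M5
G0 X116.8541 Y153.2415
M3 S560
G1 X101.8810 Y183.0418 F1994
G1 X135.1754 Y181.1087 F1994
G1 X116.8541 Y153.2415 F1994
M5
G0 X153.9014 Y152.1785
M3 S560
G1 X147.5967 Y159.5839 F1994
G1 X122.5139 Y160.2473 F1994
G1 X90.8292 Y154.7077 F1994
G1 X64.7190 Y143.5040 F1994
M5
G0 X0.0000 Y0.0000

viewBox `0 0 184.7273 222.1267` with mm width/height → 1 unit = 1 mm. Flip: y_m = 222.1267 − y_svg.

**Shape 1** — `<path>` quadratic bezier, stroke `#ff0000` → score (S560, F1994). Control points (SVG): P0=(53.0096,198.5076), P1=(114.7945,124.5452), P2=(109.2398,114.0611); sampled at t=k/4. Machine vertices: (53.0096,23.6191) → (79.6933,56.6329) → (97.9596,81.7119) → (107.8084,98.8562) → (109.2398,108.0656). Open path.

**Shape 2** — `<path>` open polyline, stroke `#ff0000` → score (S560, F1994). Machine vertices: (6.2949,90.2828) → (8.0330,175.2623) → (80.6995,60.0688) → (172.2879,163.0076) → (20.6197,50.3212) → (114.5256,5.3768). Open path.

**Shape 3** — `<path>` cubic bezier, stroke `#ff0000` → score (S560, F1994). Control points (SVG): P0=(161.9348,157.7096), P1=(139.0225,183.2566), P2=(40.7607,83.2707), P3=(61.6108,98.5501); sampled at t=k/4. Machine vertices: (161.9348,64.4171) → (133.6610,65.0318) → (95.3619,90.1465) → (65.2682,117.1864) → (61.6108,123.5766). Open path.

**Shape 4** — `<path>` regular polygon, stroke `#ff0000` → score (S560, F1994). Machine vertices: (116.8541,153.2415) → (101.8810,183.0418) → (135.1754,181.1087) → (116.8541,153.2415). Closed: final G1 returns to the first vertex.

**Shape 5** — `<path>` cubic bezier, stroke `#ff0000` → score (S560, F1994). Control points (SVG): P0=(153.9014,69.9482), P1=(163.4257,55.3401), P2=(90.4045,60.1480), P3=(64.7190,78.6227); sampled at t=k/4. Machine vertices: (153.9014,152.1785) → (147.5967,159.5839) → (122.5139,160.2473) → (90.8292,154.7077) → (64.7190,143.5040). Open path.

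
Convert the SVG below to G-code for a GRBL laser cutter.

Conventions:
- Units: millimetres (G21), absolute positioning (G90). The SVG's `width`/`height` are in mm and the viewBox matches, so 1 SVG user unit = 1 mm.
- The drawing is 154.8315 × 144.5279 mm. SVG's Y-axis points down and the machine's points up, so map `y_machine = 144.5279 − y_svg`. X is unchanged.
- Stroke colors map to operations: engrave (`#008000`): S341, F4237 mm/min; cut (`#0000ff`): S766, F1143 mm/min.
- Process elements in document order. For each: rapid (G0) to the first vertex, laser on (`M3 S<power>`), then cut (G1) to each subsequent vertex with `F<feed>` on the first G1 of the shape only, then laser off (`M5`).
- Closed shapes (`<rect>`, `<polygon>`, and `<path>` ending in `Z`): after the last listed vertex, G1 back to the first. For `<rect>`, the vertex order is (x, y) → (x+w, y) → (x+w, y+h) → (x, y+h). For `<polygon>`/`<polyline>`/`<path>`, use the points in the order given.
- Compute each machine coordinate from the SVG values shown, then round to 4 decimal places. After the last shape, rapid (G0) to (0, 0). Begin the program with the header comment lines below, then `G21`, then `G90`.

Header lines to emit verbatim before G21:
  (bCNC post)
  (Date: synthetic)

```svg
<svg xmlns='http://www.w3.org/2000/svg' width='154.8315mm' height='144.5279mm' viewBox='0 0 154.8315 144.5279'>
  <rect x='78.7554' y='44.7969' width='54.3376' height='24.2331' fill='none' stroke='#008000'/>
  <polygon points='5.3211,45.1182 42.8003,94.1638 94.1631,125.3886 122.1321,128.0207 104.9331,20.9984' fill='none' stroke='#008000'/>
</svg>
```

Since the viewBox matches the mm dimensions, user units are millimetres directly. The only transform is the Y-flip y_m = 144.5279 − y_svg.

Shape 1 is a rectangle drawn with `<rect>`. Its stroke #008000 means engrave at S341, F4237. After flipping Y the toolpath is (78.7554,99.7310) → (133.0930,99.7310) → (133.0930,75.4979) → (78.7554,75.4979) → (78.7554,99.7310), returning to the start.

Shape 2 is a closed polygon drawn with `<polygon>`. Its stroke #008000 means engrave at S341, F4237. After flipping Y the toolpath is (5.3211,99.4097) → (42.8003,50.3641) → (94.1631,19.1393) → (122.1321,16.5072) → (104.9331,123.5295) → (5.3211,99.4097), returning to the start.

(bCNC post)
(Date: synthetic)
G21
G90
G0 X78.7554 Y99.7310
M3 S341
G1 X133.0930 Y99.7310 F4237
G1 X133.0930 Y75.4979
G1 X78.7554 Y75.4979
G1 X78.7554 Y99.7310
M5
G0 X5.3211 Y99.4097
M3 S341
G1 X42.8003 Y50.3641 F4237
G1 X94.1631 Y19.1393
G1 X122.1321 Y16.5072
G1 X104.9331 Y123.5295
G1 X5.3211 Y99.4097
M5
G0 X0.0000 Y0.0000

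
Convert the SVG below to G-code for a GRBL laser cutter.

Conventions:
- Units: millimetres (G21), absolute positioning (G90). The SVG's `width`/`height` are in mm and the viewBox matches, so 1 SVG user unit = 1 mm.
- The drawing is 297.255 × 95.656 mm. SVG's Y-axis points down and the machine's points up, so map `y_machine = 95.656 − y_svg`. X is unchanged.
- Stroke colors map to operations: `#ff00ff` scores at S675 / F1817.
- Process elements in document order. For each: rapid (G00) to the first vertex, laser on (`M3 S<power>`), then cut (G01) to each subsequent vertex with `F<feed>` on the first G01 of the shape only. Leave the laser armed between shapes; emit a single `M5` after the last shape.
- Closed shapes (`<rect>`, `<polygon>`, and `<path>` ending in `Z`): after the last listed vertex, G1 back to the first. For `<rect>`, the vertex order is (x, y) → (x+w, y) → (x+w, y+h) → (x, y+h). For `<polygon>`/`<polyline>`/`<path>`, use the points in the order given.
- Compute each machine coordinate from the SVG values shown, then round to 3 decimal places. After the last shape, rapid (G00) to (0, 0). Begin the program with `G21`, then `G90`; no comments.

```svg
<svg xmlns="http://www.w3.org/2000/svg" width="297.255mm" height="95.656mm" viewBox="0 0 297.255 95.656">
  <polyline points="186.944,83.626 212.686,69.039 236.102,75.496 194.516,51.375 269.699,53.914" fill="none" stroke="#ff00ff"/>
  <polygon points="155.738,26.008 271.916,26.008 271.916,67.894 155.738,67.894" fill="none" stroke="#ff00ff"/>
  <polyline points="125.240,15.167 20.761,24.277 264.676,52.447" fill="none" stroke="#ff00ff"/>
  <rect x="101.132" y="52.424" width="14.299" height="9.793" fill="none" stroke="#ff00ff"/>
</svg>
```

G21
G90
G00 X186.944 Y12.030
M3 S675
G01 X212.686 Y26.617 F1817
G01 X236.102 Y20.160
G01 X194.516 Y44.281
G01 X269.699 Y41.742
G00 X155.738 Y69.648
M3 S675
G01 X271.916 Y69.648 F1817
G01 X271.916 Y27.762
G01 X155.738 Y27.762
G01 X155.738 Y69.648
G00 X125.240 Y80.489
M3 S675
G01 X20.761 Y71.379 F1817
G01 X264.676 Y43.209
G00 X101.132 Y43.232
M3 S675
G01 X115.431 Y43.232 F1817
G01 X115.431 Y33.439
G01 X101.132 Y33.439
G01 X101.132 Y43.232
M5
G00 X0.000 Y0.000

Since the viewBox matches the mm dimensions, user units are millimetres directly. The only transform is the Y-flip y_m = 95.656 − y_svg.

Shape 1 is a open polyline drawn with `<polyline>`. Its stroke #ff00ff means score at S675, F1817. After flipping Y the toolpath is (186.944,12.030) → (212.686,26.617) → (236.102,20.160) → (194.516,44.281) → (269.699,41.742).

Shape 2 is a rectangle drawn with `<polygon>`. Its stroke #ff00ff means score at S675, F1817. After flipping Y the toolpath is (155.738,69.648) → (271.916,69.648) → (271.916,27.762) → (155.738,27.762) → (155.738,69.648), returning to the start.

Shape 3 is a open polyline drawn with `<polyline>`. Its stroke #ff00ff means score at S675, F1817. After flipping Y the toolpath is (125.240,80.489) → (20.761,71.379) → (264.676,43.209).

Shape 4 is a rectangle drawn with `<rect>`. Its stroke #ff00ff means score at S675, F1817. After flipping Y the toolpath is (101.132,43.232) → (115.431,43.232) → (115.431,33.439) → (101.132,33.439) → (101.132,43.232), returning to the start.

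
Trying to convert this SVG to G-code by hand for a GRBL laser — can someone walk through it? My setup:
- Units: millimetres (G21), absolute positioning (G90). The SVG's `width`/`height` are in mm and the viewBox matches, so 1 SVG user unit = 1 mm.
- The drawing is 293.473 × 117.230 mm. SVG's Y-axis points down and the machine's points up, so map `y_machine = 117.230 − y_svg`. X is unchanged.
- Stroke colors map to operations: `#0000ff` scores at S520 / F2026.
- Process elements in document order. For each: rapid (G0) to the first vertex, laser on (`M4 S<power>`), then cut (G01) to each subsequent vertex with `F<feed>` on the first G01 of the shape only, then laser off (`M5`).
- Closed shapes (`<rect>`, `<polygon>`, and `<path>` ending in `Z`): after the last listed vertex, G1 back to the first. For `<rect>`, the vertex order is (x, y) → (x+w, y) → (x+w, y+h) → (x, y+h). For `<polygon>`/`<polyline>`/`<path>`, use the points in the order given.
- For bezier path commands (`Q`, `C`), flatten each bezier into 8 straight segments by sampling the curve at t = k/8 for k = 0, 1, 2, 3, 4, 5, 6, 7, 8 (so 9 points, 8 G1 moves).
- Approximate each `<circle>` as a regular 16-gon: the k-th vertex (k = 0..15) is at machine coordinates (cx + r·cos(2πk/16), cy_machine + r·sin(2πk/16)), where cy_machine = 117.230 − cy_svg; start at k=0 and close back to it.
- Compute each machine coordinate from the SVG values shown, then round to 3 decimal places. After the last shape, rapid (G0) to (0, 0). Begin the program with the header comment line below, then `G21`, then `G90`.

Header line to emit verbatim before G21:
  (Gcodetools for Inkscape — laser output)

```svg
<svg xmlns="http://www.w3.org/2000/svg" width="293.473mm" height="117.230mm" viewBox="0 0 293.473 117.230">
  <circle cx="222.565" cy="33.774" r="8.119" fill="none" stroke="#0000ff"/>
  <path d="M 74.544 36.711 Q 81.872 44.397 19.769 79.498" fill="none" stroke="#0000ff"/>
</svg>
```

(Gcodetools for Inkscape — laser output)
G21
G90
G0 X230.684 Y83.456
M4 S520
G01 X230.066 Y86.563 F2026
G01 X228.306 Y89.197
G01 X225.672 Y90.957
G01 X222.565 Y91.575
G01 X219.458 Y90.957
G01 X216.824 Y89.197
G01 X215.064 Y86.563
G01 X214.446 Y83.456
G01 X215.064 Y80.349
G01 X216.824 Y77.715
G01 X219.458 Y75.955
G01 X222.565 Y75.337
G01 X225.672 Y75.955
G01 X228.306 Y77.715
G01 X230.066 Y80.349
G01 X230.684 Y83.456
M5
G0 X74.544 Y80.519
M4 S520
G01 X75.291 Y78.169 F2026
G01 X73.869 Y74.963
G01 X70.276 Y70.899
G01 X64.514 Y65.979
G01 X56.583 Y60.203
G01 X46.481 Y53.569
G01 X34.210 Y46.079
G01 X19.769 Y37.732
M5
G0 X0.000 Y0.000

Since the viewBox matches the mm dimensions, user units are millimetres directly. The only transform is the Y-flip y_m = 117.230 − y_svg.

Shape 1 is a circle drawn with `<circle>`. Its stroke #0000ff means score at S520, F2026. After flipping Y the toolpath is (230.684,83.456) → (230.066,86.563) → (228.306,89.197) → (225.672,90.957) → (222.565,91.575) → (219.458,90.957) → (216.824,89.197) → (215.064,86.563) → (214.446,83.456) → (215.064,80.349) → (216.824,77.715) → (219.458,75.955) → (222.565,75.337) → (225.672,75.955) → (228.306,77.715) → (230.066,80.349) → (230.684,83.456), returning to the start.

Shape 2 is a quadratic bezier drawn with `<path>`. Its stroke #0000ff means score at S520, F2026. After flipping Y the toolpath is (74.544,80.519) → (75.291,78.169) → (73.869,74.963) → (70.276,70.899) → (64.514,65.979) → (56.583,60.203) → (46.481,53.569) → (34.210,46.079) → (19.769,37.732).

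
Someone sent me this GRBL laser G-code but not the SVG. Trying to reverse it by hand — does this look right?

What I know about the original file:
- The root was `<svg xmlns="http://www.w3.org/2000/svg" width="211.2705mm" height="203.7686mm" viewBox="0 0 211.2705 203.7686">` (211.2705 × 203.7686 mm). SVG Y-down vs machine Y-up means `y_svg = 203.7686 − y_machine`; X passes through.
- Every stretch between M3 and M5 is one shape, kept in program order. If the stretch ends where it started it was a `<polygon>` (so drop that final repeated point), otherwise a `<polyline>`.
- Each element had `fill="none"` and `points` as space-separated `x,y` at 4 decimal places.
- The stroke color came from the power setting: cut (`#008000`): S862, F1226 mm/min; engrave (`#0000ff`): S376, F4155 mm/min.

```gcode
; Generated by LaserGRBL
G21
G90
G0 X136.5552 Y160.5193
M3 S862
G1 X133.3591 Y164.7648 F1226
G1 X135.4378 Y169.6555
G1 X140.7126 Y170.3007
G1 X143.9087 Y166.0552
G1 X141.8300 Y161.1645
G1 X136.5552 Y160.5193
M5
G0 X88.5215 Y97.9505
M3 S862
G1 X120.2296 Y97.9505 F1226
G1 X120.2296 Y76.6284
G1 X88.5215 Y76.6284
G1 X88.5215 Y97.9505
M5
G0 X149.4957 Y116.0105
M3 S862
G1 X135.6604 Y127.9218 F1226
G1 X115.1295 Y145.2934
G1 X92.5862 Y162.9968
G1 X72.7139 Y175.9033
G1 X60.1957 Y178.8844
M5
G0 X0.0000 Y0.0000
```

Each laser-on run becomes one SVG element. Flip Y back into SVG space with y_svg = 203.7686 − y_machine. Every run uses S862, so all elements get stroke `#008000` (cut).

Run 1: The run returns to its start, so emit a `<polygon>` with points (Y-flipped): 136.5552,43.2493 133.3591,39.0038 135.4378,34.1131 140.7126,33.4679 143.9087,37.7134 141.8300,42.6041.

Run 2: The run returns to its start, so emit a `<polygon>` with points (Y-flipped): 88.5215,105.8181 120.2296,105.8181 120.2296,127.1402 88.5215,127.1402.

Run 3: The run is open, so emit a `<polyline>` with points (Y-flipped): 149.4957,87.7581 135.6604,75.8468 115.1295,58.4752 92.5862,40.7718 72.7139,27.8653 60.1957,24.8842.

<svg xmlns="http://www.w3.org/2000/svg" width="211.2705mm" height="203.7686mm" viewBox="0 0 211.2705 203.7686">
  <polygon points="136.5552,43.2493 133.3591,39.0038 135.4378,34.1131 140.7126,33.4679 143.9087,37.7134 141.8300,42.6041" fill="none" stroke="#008000"/>
  <polygon points="88.5215,105.8181 120.2296,105.8181 120.2296,127.1402 88.5215,127.1402" fill="none" stroke="#008000"/>
  <polyline points="149.4957,87.7581 135.6604,75.8468 115.1295,58.4752 92.5862,40.7718 72.7139,27.8653 60.1957,24.8842" fill="none" stroke="#008000"/>
</svg>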